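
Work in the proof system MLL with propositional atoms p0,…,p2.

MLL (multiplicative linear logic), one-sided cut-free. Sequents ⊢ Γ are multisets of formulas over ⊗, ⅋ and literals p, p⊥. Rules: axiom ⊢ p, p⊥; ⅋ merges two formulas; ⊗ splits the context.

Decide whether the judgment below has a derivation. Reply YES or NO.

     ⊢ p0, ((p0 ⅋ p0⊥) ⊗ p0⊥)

Derivation (root first):
[⊗]  ⊢ p0, ((p0 ⅋ p0⊥) ⊗ p0⊥)
  [⅋]  ⊢ (p0 ⅋ p0⊥)
    [Ax]  ⊢ p0, p0⊥
  [Ax]  ⊢ p0, p0⊥

Result: YES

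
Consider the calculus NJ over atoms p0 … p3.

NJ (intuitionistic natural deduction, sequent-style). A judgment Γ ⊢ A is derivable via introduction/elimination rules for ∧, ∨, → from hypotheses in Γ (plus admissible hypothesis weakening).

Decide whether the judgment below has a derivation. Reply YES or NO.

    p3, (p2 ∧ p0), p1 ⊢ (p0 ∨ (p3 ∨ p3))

Derivation (root first):
[Wk] p3, (p2 ∧ p0), p1 ⊢ (p0 ∨ (p3 ∨ p3))
  [Wk] p3, (p2 ∧ p0) ⊢ (p0 ∨ (p3 ∨ p3))
    [∨I₂] p3 ⊢ (p0 ∨ (p3 ∨ p3))
      [∨I₂] p3 ⊢ (p3 ∨ p3)
        [Ax] p3 ⊢ p3

Result: YES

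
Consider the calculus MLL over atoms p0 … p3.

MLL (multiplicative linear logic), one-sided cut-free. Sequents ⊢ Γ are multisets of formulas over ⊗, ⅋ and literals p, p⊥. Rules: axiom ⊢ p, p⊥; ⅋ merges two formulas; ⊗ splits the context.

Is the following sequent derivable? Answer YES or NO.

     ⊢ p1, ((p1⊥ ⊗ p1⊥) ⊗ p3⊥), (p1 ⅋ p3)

Proof tree:
[⅋]  ⊢ p1, ((p1⊥ ⊗ p1⊥) ⊗ p3⊥), (p1 ⅋ p3)
  [⊗]  ⊢ p1, p1, p3, ((p1⊥ ⊗ p1⊥) ⊗ p3⊥)
    [⊗]  ⊢ p1, p1, (p1⊥ ⊗ p1⊥)
      [Ax]  ⊢ p1, p1⊥
      [Ax]  ⊢ p1, p1⊥
    [Ax]  ⊢ p3, p3⊥

Result: YES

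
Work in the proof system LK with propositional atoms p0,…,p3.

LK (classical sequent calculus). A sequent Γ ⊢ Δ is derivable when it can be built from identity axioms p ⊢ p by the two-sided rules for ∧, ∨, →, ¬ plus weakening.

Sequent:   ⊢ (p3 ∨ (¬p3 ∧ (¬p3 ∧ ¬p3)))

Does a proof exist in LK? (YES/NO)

Derivation trace:
[∨R]  ⊢ (p3 ∨ (¬p3 ∧ (¬p3 ∧ ¬p3)))
  [∧R]  ⊢ p3, (¬p3 ∧ (¬p3 ∧ ¬p3))
    [¬R]  ⊢ p3, ¬p3
      [Ax] p3 ⊢ p3
    [∧R]  ⊢ p3, (¬p3 ∧ ¬p3)
      [¬R]  ⊢ p3, ¬p3
        [Ax] p3 ⊢ p3
      [¬R]  ⊢ p3, ¬p3
        [Ax] p3 ⊢ p3

Result: YES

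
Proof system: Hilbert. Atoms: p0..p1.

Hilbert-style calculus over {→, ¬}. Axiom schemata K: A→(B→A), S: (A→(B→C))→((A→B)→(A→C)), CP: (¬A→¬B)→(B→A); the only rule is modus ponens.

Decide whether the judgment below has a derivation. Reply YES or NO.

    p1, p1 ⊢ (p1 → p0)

Search for a countermodel by truth-table:
  v=00: Γ:[p1=F, p1=F] Δ:[(p1 → p0)=T] refutes=False
  v=01: Γ:[p1=T, p1=T] Δ:[(p1 → p0)=F] refutes=True  ← countermodel

Result: NO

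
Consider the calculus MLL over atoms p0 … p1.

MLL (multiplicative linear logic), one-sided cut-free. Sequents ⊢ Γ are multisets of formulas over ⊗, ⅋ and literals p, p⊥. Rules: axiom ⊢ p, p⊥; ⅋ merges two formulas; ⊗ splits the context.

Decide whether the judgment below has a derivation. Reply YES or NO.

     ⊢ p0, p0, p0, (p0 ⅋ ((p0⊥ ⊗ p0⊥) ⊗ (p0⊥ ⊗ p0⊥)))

Derivation (root first):
[⅋]  ⊢ p0, p0, p0, (p0 ⅋ ((p0⊥ ⊗ p0⊥) ⊗ (p0⊥ ⊗ p0⊥)))
  [⊗]  ⊢ p0, p0, p0, p0, ((p0⊥ ⊗ p0⊥) ⊗ (p0⊥ ⊗ p0⊥))
    [⊗]  ⊢ p0, p0, (p0⊥ ⊗ p0⊥)
      [Ax]  ⊢ p0, p0⊥
      [Ax]  ⊢ p0, p0⊥
    [⊗]  ⊢ p0, p0, (p0⊥ ⊗ p0⊥)
      [Ax]  ⊢ p0, p0⊥
      [Ax]  ⊢ p0, p0⊥

Result: YES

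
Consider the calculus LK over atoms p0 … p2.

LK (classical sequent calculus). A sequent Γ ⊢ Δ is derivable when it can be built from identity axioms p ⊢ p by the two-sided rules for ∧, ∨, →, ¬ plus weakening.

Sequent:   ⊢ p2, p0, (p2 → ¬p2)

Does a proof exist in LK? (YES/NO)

Derivation trace:
[→R]  ⊢ p2, p0, (p2 → ¬p2)
  [WR] p2 ⊢ p2, ¬p2, p0
    [WL] p2 ⊢ p2, ¬p2
      [¬R]  ⊢ p2, ¬p2
        [Ax] p2 ⊢ p2

Result: YES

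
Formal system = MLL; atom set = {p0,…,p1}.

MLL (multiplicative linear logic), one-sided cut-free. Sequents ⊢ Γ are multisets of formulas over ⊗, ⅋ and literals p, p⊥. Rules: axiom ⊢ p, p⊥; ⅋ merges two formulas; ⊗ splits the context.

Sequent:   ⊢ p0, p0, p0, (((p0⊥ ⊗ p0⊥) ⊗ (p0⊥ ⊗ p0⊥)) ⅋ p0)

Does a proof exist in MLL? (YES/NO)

Derivation (root first):
[⅋]  ⊢ p0, p0, p0, (((p0⊥ ⊗ p0⊥) ⊗ (p0⊥ ⊗ p0⊥)) ⅋ p0)
  [⊗]  ⊢ p0, p0, p0, p0, ((p0⊥ ⊗ p0⊥) ⊗ (p0⊥ ⊗ p0⊥))
    [⊗]  ⊢ p0, p0, (p0⊥ ⊗ p0⊥)
      [Ax]  ⊢ p0, p0⊥
      [Ax]  ⊢ p0, p0⊥
    [⊗]  ⊢ p0, p0, (p0⊥ ⊗ p0⊥)
      [Ax]  ⊢ p0, p0⊥
      [Ax]  ⊢ p0, p0⊥

Result: YES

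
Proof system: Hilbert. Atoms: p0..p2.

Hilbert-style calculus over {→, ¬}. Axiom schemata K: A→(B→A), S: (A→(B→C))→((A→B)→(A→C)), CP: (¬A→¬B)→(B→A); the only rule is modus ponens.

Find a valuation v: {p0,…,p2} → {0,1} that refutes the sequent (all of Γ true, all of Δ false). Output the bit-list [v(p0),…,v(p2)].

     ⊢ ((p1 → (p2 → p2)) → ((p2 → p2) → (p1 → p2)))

Truth-table refutation:
  v=000: Γ:[] Δ:[((p1 → (p2 → p2)) → ((p2 → p2) → (p1 → p2)))=T] refutes=False
  v=001: Γ:[] Δ:[((p1 → (p2 → p2)) → ((p2 → p2) → (p1 → p2)))=T] refutes=False
  v=010: Γ:[] Δ:[((p1 → (p2 → p2)) → ((p2 → p2) → (p1 → p2)))=F] refutes=True  ← countermodel

Result: [0, 1, 0]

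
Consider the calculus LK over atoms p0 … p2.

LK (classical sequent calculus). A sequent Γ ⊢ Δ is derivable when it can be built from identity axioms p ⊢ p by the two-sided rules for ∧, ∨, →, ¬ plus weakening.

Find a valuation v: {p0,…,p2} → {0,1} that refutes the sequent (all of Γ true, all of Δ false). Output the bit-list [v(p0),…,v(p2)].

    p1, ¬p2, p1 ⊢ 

Enumerate valuations to refute Γ ⊢ Δ:
  v=000: Γ:[p1=F, ¬p2=T, p1=F] Δ:[] refutes=False
  v=001: Γ:[p1=F, ¬p2=F, p1=F] Δ:[] refutes=False
  v=010: Γ:[p1=T, ¬p2=T, p1=T] Δ:[] refutes=True  ← countermodel

Result: [0, 1, 0]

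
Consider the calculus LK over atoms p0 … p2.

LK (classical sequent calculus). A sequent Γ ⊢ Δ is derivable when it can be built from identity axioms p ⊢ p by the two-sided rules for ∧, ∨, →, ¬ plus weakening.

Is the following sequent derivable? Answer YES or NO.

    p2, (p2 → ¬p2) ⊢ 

Derivation (root first):
[→L] p2, (p2 → ¬p2) ⊢ 
  [Ax] p2 ⊢ p2
  [¬L] p2, p2, ¬p2 ⊢ 
    [WL] p2, p2 ⊢ p2
      [Ax] p2 ⊢ p2

Result: YES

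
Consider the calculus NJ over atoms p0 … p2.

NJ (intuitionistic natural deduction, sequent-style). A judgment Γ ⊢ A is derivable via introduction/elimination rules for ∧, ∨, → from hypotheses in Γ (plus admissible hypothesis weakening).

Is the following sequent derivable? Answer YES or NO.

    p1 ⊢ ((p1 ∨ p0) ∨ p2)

Derivation (root first):
[∨I₁] p1 ⊢ ((p1 ∨ p0) ∨ p2)
  [∨I₁] p1 ⊢ (p1 ∨ p0)
    [Ax] p1 ⊢ p1

Result: YES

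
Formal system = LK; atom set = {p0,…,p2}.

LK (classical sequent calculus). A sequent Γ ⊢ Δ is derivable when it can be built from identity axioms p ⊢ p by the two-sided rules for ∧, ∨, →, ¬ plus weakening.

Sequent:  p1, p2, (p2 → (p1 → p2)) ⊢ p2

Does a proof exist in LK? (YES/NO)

Derivation trace:
[→L] p1, p2, (p2 → (p1 → p2)) ⊢ p2
  [Ax] p2 ⊢ p2
  [→L] p1, (p1 → p2) ⊢ p2
    [Ax] p1 ⊢ p1
    [Ax] p2 ⊢ p2

Result: YES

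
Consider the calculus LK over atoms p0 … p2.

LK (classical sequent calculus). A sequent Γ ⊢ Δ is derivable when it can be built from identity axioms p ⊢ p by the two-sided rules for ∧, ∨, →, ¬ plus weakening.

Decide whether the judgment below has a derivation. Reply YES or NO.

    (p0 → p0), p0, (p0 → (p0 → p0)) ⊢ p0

Derivation (root first):
[→L] (p0 → p0), p0, (p0 → (p0 → p0)) ⊢ p0
  [→L] p0, (p0 → p0) ⊢ p0
    [Ax] p0 ⊢ p0
    [Ax] p0 ⊢ p0
  [→L] p0, (p0 → p0) ⊢ p0
    [Ax] p0 ⊢ p0
    [Ax] p0 ⊢ p0

Result: YES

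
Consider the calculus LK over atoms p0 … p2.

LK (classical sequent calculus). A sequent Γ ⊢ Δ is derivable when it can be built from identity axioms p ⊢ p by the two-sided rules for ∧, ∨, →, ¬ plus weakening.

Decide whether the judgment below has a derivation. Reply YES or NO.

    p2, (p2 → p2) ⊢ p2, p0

Derivation trace:
[WR] p2, (p2 → p2) ⊢ p2, p0
  [→L] p2, (p2 → p2) ⊢ p2
    [Ax] p2 ⊢ p2
    [Ax] p2 ⊢ p2

Result: YES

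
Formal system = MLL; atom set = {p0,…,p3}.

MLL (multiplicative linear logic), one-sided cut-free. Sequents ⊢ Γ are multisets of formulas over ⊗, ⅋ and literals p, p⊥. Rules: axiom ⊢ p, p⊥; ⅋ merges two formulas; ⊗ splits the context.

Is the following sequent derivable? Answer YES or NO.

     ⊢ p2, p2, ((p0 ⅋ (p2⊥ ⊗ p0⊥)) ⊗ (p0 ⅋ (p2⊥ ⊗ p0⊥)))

Proof tree:
[⊗]  ⊢ p2, p2, ((p0 ⅋ (p2⊥ ⊗ p0⊥)) ⊗ (p0 ⅋ (p2⊥ ⊗ p0⊥)))
  [⅋]  ⊢ p2, (p0 ⅋ (p2⊥ ⊗ p0⊥))
    [⊗]  ⊢ p2, p0, (p2⊥ ⊗ p0⊥)
      [Ax]  ⊢ p2, p2⊥
      [Ax]  ⊢ p0, p0⊥
  [⅋]  ⊢ p2, (p0 ⅋ (p2⊥ ⊗ p0⊥))
    [⊗]  ⊢ p2, p0, (p2⊥ ⊗ p0⊥)
      [Ax]  ⊢ p2, p2⊥
      [Ax]  ⊢ p0, p0⊥

Result: YES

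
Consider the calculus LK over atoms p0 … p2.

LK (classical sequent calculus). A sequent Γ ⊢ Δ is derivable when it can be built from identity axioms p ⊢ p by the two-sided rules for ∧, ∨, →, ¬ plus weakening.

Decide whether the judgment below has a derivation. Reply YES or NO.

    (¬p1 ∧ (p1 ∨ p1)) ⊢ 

Proof tree:
[∧L] (¬p1 ∧ (p1 ∨ p1)) ⊢ 
  [¬L] (p1 ∨ p1), ¬p1 ⊢ 
    [∨L] (p1 ∨ p1) ⊢ p1
      [Ax] p1 ⊢ p1
      [Ax] p1 ⊢ p1

Result: YES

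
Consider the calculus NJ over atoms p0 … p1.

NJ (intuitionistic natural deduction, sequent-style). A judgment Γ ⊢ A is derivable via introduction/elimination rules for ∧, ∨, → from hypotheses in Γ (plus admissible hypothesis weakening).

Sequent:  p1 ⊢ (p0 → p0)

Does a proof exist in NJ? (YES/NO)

Derivation (root first):
[→I] p1 ⊢ (p0 → p0)
  [Wk] p0, p1 ⊢ p0
    [Ax] p0 ⊢ p0

Result: YES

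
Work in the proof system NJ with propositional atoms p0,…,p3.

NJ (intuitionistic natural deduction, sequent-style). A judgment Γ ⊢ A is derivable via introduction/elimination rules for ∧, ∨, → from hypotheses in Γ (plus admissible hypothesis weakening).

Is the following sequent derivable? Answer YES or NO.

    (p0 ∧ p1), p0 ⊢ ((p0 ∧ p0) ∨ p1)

Derivation (root first):
[∨I₁] (p0 ∧ p1), p0 ⊢ ((p0 ∧ p0) ∨ p1)
  [∧I] (p0 ∧ p1), p0 ⊢ (p0 ∧ p0)
    [Ax] p0 ⊢ p0
    [Wk] p0, (p0 ∧ p1) ⊢ p0
      [Ax] p0 ⊢ p0

Result: YES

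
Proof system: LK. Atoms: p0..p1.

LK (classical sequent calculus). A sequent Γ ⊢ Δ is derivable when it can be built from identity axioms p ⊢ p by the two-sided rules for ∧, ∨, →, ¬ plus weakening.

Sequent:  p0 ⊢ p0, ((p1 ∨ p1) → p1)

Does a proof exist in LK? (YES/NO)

Derivation (root first):
[→R] p0 ⊢ p0, ((p1 ∨ p1) → p1)
  [WL] (p1 ∨ p1), p0 ⊢ p1, p0
    [WR] (p1 ∨ p1) ⊢ p1, p0
      [∨L] (p1 ∨ p1) ⊢ p1
        [Ax] p1 ⊢ p1
        [Ax] p1 ⊢ p1

Result: YES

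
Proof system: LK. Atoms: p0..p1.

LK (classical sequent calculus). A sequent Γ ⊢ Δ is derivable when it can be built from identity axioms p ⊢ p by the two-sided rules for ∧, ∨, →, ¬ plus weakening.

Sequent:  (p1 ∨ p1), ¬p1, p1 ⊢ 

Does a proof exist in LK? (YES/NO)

Proof tree:
[WL] (p1 ∨ p1), ¬p1, p1 ⊢ 
  [¬L] (p1 ∨ p1), ¬p1 ⊢ 
    [∨L] (p1 ∨ p1) ⊢ p1
      [Ax] p1 ⊢ p1
      [Ax] p1 ⊢ p1

Result: YES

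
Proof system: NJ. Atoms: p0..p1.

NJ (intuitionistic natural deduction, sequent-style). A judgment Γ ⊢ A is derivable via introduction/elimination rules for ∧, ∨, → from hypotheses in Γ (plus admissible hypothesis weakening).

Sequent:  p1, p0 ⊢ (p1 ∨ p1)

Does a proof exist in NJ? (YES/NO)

Proof tree:
[Wk] p1, p0 ⊢ (p1 ∨ p1)
  [∨I₁] p1 ⊢ (p1 ∨ p1)
    [Ax] p1 ⊢ p1

Result: YES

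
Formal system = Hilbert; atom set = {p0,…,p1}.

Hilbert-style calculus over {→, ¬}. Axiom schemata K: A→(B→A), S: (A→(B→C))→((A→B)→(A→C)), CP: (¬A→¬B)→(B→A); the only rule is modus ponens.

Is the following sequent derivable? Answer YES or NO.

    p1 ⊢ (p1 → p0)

Truth-table refutation:
  v=00: Γ:[p1=F] Δ:[(p1 → p0)=T] refutes=False
  v=01: Γ:[p1=T] Δ:[(p1 → p0)=F] refutes=True  ← countermodel

Result: NO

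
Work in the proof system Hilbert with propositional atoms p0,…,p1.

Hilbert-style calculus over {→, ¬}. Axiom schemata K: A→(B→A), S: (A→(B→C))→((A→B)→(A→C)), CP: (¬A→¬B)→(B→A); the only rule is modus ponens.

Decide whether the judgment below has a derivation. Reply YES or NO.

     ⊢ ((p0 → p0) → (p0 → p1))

Search for a countermodel by truth-table:
  v=00: Γ:[] Δ:[((p0 → p0) → (p0 → p1))=T] refutes=False
  v=01: Γ:[] Δ:[((p0 → p0) → (p0 → p1))=T] refutes=False
  v=10: Γ:[] Δ:[((p0 → p0) → (p0 → p1))=F] refutes=True  ← countermodel

Result: NO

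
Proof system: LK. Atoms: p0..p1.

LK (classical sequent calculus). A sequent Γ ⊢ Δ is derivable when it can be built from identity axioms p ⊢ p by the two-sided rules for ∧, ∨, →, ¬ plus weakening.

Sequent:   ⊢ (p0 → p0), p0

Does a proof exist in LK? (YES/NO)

Derivation trace:
[WR]  ⊢ (p0 → p0), p0
  [→R]  ⊢ (p0 → p0)
    [Ax] p0 ⊢ p0

Result: YES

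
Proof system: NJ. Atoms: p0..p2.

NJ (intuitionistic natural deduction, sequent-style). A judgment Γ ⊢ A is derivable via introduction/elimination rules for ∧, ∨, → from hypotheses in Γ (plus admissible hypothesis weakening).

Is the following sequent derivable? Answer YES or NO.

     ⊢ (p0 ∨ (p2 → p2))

Derivation (root first):
[∨I₂]  ⊢ (p0 ∨ (p2 → p2))
  [→I]  ⊢ (p2 → p2)
    [Ax] p2 ⊢ p2

Result: YES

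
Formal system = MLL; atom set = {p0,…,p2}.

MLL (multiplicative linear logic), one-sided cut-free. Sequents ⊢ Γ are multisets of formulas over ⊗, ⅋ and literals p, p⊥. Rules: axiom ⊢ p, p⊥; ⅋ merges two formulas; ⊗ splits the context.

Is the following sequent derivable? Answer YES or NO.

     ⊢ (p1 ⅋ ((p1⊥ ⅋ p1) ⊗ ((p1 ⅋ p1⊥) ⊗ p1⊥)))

Derivation (root first):
[⅋]  ⊢ (p1 ⅋ ((p1⊥ ⅋ p1) ⊗ ((p1 ⅋ p1⊥) ⊗ p1⊥)))
  [⊗]  ⊢ p1, ((p1⊥ ⅋ p1) ⊗ ((p1 ⅋ p1⊥) ⊗ p1⊥))
    [⅋]  ⊢ (p1⊥ ⅋ p1)
      [Ax]  ⊢ p1, p1⊥
    [⊗]  ⊢ p1, ((p1 ⅋ p1⊥) ⊗ p1⊥)
      [⅋]  ⊢ (p1 ⅋ p1⊥)
        [Ax]  ⊢ p1, p1⊥
      [Ax]  ⊢ p1, p1⊥

Result: YES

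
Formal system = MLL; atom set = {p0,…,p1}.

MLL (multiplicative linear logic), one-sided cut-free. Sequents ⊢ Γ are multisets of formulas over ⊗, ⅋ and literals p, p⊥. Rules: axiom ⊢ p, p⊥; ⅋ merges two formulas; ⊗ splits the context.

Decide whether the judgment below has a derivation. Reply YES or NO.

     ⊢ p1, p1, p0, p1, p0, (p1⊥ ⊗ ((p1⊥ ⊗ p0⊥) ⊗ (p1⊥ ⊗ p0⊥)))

Derivation (root first):
[⊗]  ⊢ p1, p1, p0, p1, p0, (p1⊥ ⊗ ((p1⊥ ⊗ p0⊥) ⊗ (p1⊥ ⊗ p0⊥)))
  [Ax]  ⊢ p1, p1⊥
  [⊗]  ⊢ p1, p0, p1, p0, ((p1⊥ ⊗ p0⊥) ⊗ (p1⊥ ⊗ p0⊥))
    [⊗]  ⊢ p1, p0, (p1⊥ ⊗ p0⊥)
      [Ax]  ⊢ p1, p1⊥
      [Ax]  ⊢ p0, p0⊥
    [⊗]  ⊢ p1, p0, (p1⊥ ⊗ p0⊥)
      [Ax]  ⊢ p1, p1⊥
      [Ax]  ⊢ p0, p0⊥

Result: YES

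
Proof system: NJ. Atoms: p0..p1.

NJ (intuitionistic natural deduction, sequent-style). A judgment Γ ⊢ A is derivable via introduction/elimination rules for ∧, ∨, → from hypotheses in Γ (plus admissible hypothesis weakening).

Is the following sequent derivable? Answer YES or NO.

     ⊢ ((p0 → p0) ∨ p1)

Proof tree:
[∨I₁]  ⊢ ((p0 → p0) ∨ p1)
  [→I]  ⊢ (p0 → p0)
    [Ax] p0 ⊢ p0

Result: YES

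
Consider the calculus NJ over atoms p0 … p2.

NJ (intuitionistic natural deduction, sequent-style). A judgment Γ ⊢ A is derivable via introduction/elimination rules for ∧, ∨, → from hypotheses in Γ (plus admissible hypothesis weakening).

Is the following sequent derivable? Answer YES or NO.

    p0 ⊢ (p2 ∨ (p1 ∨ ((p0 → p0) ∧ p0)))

Proof tree:
[∨I₂] p0 ⊢ (p2 ∨ (p1 ∨ ((p0 → p0) ∧ p0)))
  [∨I₂] p0 ⊢ (p1 ∨ ((p0 → p0) ∧ p0))
    [∧I] p0 ⊢ ((p0 → p0) ∧ p0)
      [→I]  ⊢ (p0 → p0)
        [Ax] p0 ⊢ p0
      [Ax] p0 ⊢ p0

Result: YES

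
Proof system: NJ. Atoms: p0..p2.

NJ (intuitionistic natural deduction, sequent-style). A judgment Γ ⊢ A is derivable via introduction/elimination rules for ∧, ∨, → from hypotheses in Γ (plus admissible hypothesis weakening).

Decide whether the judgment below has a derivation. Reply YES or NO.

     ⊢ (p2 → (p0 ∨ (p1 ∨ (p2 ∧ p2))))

Derivation trace:
[→I]  ⊢ (p2 → (p0 ∨ (p1 ∨ (p2 ∧ p2))))
  [∨I₂] p2 ⊢ (p0 ∨ (p1 ∨ (p2 ∧ p2)))
    [∨I₂] p2 ⊢ (p1 ∨ (p2 ∧ p2))
      [∧I] p2 ⊢ (p2 ∧ p2)
        [Ax] p2 ⊢ p2
        [Ax] p2 ⊢ p2

Result: YES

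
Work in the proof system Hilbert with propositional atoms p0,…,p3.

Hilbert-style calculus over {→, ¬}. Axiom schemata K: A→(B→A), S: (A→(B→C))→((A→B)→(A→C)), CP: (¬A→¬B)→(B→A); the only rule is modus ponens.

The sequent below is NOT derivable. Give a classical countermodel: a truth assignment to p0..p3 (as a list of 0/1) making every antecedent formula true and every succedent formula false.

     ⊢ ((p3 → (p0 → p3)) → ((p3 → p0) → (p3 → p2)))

Search for a countermodel by truth-table:
  v=0000: Γ:[] Δ:[((p3 → (p0 → p3)) → ((p3 → p0) → (p3 → p2)))=T] refutes=False
  v=0001: Γ:[] Δ:[((p3 → (p0 → p3)) → ((p3 → p0) → (p3 → p2)))=T] refutes=False
  v=0010: Γ:[] Δ:[((p3 → (p0 → p3)) → ((p3 → p0) → (p3 → p2)))=T] refutes=False
  v=0011: Γ:[] Δ:[((p3 → (p0 → p3)) → ((p3 → p0) → (p3 → p2)))=T] refutes=False
  v=0100: Γ:[] Δ:[((p3 → (p0 → p3)) → ((p3 → p0) → (p3 → p2)))=T] refutes=False
  v=0101: Γ:[] Δ:[((p3 → (p0 → p3)) → ((p3 → p0) → (p3 → p2)))=T] refutes=False
  v=0110: Γ:[] Δ:[((p3 → (p0 → p3)) → ((p3 → p0) → (p3 → p2)))=T] refutes=False
  v=0111: Γ:[] Δ:[((p3 → (p0 → p3)) → ((p3 → p0) → (p3 → p2)))=T] refutes=False
  v=1000: Γ:[] Δ:[((p3 → (p0 → p3)) → ((p3 → p0) → (p3 → p2)))=T] refutes=False
  v=1001: Γ:[] Δ:[((p3 → (p0 → p3)) → ((p3 → p0) → (p3 → p2)))=F] refutes=True  ← countermodel

Result: [1, 0, 0, 1]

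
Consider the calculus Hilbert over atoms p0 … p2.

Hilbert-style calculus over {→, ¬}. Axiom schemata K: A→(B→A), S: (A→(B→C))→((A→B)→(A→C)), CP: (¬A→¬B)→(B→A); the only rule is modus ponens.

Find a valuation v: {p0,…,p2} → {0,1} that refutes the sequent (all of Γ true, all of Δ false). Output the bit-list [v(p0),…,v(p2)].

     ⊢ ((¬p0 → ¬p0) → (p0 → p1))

Enumerate valuations to refute Γ ⊢ Δ:
  v=000: Γ:[] Δ:[((¬p0 → ¬p0) → (p0 → p1))=T] refutes=False
  v=001: Γ:[] Δ:[((¬p0 → ¬p0) → (p0 → p1))=T] refutes=False
  v=010: Γ:[] Δ:[((¬p0 → ¬p0) → (p0 → p1))=T] refutes=False
  v=011: Γ:[] Δ:[((¬p0 → ¬p0) → (p0 → p1))=T] refutes=False
  v=100: Γ:[] Δ:[((¬p0 → ¬p0) → (p0 → p1))=F] refutes=True  ← countermodel

Result: [1, 0, 0]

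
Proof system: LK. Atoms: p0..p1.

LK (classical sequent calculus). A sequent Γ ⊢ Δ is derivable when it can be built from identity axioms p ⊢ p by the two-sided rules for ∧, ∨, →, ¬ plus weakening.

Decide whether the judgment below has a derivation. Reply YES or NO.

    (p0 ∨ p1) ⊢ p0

Truth-table refutation:
  v=00: Γ:[(p0 ∨ p1)=F] Δ:[p0=F] refutes=False
  v=01: Γ:[(p0 ∨ p1)=T] Δ:[p0=F] refutes=True  ← countermodel

Result: NO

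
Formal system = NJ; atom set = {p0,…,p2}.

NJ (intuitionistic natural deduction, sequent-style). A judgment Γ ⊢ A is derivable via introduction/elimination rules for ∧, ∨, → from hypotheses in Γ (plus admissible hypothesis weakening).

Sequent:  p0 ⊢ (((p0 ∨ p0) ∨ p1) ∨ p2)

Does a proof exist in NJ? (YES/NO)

Derivation trace:
[∨I₁] p0 ⊢ (((p0 ∨ p0) ∨ p1) ∨ p2)
  [∨I₁] p0 ⊢ ((p0 ∨ p0) ∨ p1)
    [∨I₁] p0 ⊢ (p0 ∨ p0)
      [Ax] p0 ⊢ p0

Result: YES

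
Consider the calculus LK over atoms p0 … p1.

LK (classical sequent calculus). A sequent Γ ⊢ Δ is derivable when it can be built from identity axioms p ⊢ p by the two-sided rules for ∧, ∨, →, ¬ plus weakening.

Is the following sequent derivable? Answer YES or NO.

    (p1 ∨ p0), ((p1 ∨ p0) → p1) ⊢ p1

Proof tree:
[→L] (p1 ∨ p0), ((p1 ∨ p0) → p1) ⊢ p1
  [∨R] (p1 ∨ p0) ⊢ (p1 ∨ p0)
    [∨L] (p1 ∨ p0) ⊢ p1, p0
      [Ax] p1 ⊢ p1
      [WR] p0 ⊢ p0, p0
        [Ax] p0 ⊢ p0
  [WR] p1 ⊢ p1, p1
    [Ax] p1 ⊢ p1

Result: YES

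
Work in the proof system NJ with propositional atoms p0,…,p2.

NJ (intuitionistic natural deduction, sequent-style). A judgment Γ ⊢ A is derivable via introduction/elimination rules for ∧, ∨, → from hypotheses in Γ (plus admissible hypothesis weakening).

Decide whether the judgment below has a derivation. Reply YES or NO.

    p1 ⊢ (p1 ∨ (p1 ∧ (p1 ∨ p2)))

Derivation trace:
[∨I₂] p1 ⊢ (p1 ∨ (p1 ∧ (p1 ∨ p2)))
  [∧I] p1 ⊢ (p1 ∧ (p1 ∨ p2))
    [Ax] p1 ⊢ p1
    [∨I₁] p1 ⊢ (p1 ∨ p2)
      [Ax] p1 ⊢ p1

Result: YES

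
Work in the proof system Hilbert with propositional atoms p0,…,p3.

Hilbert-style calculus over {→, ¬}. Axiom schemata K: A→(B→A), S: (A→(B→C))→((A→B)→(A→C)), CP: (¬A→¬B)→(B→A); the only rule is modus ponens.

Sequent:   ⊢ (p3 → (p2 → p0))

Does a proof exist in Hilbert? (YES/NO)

Search for a countermodel by truth-table:
  v=0000: Γ:[] Δ:[(p3 → (p2 → p0))=T] refutes=False
  v=0001: Γ:[] Δ:[(p3 → (p2 → p0))=T] refutes=False
  v=0010: Γ:[] Δ:[(p3 → (p2 → p0))=T] refutes=False
  v=0011: Γ:[] Δ:[(p3 → (p2 → p0))=F] refutes=True  ← countermodel

Result: NO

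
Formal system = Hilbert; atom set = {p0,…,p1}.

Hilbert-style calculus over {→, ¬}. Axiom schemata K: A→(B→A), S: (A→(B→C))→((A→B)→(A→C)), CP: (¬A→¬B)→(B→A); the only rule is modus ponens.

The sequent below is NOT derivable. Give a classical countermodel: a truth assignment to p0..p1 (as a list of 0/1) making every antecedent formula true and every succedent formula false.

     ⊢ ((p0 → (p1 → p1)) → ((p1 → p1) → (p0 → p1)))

Search for a countermodel by truth-table:
  v=00: Γ:[] Δ:[((p0 → (p1 → p1)) → ((p1 → p1) → (p0 → p1)))=T] refutes=False
  v=01: Γ:[] Δ:[((p0 → (p1 → p1)) → ((p1 → p1) → (p0 → p1)))=T] refutes=False
  v=10: Γ:[] Δ:[((p0 → (p1 → p1)) → ((p1 → p1) → (p0 → p1)))=F] refutes=True  ← countermodel

Result: [1, 0]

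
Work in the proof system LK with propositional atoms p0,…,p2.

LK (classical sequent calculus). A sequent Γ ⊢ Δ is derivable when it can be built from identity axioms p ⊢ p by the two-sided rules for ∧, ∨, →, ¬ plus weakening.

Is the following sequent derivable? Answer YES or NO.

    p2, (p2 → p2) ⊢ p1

Search for a countermodel by truth-table:
  v=000: Γ:[p2=F, (p2 → p2)=T] Δ:[p1=F] refutes=False
  v=001: Γ:[p2=T, (p2 → p2)=T] Δ:[p1=F] refutes=True  ← countermodel

Result: NO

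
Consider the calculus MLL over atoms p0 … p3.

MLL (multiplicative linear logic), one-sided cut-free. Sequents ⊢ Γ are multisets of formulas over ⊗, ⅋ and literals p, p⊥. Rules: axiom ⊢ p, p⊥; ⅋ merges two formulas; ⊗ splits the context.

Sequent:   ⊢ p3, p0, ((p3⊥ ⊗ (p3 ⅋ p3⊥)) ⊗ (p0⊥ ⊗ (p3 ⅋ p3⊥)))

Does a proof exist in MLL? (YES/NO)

Derivation trace:
[⊗]  ⊢ p3, p0, ((p3⊥ ⊗ (p3 ⅋ p3⊥)) ⊗ (p0⊥ ⊗ (p3 ⅋ p3⊥)))
  [⊗]  ⊢ p3, (p3⊥ ⊗ (p3 ⅋ p3⊥))
    [Ax]  ⊢ p3, p3⊥
    [⅋]  ⊢ (p3 ⅋ p3⊥)
      [Ax]  ⊢ p3, p3⊥
  [⊗]  ⊢ p0, (p0⊥ ⊗ (p3 ⅋ p3⊥))
    [Ax]  ⊢ p0, p0⊥
    [⅋]  ⊢ (p3 ⅋ p3⊥)
      [Ax]  ⊢ p3, p3⊥

Result: YES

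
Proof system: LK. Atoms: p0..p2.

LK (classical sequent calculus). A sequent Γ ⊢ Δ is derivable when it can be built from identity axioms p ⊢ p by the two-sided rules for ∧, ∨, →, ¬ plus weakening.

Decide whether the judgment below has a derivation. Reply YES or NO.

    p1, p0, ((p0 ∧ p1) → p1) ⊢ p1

Derivation trace:
[→L] p1, p0, ((p0 ∧ p1) → p1) ⊢ p1
  [∧R] p1, p0 ⊢ (p0 ∧ p1)
    [Ax] p0 ⊢ p0
    [Ax] p1 ⊢ p1
  [Ax] p1 ⊢ p1

Result: YES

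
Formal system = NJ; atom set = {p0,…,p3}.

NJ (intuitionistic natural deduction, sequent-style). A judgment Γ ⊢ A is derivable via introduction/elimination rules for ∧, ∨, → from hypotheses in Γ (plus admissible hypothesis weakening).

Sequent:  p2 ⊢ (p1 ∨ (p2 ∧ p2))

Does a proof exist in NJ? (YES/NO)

Derivation (root first):
[∨I₂] p2 ⊢ (p1 ∨ (p2 ∧ p2))
  [∧I] p2 ⊢ (p2 ∧ p2)
    [Ax] p2 ⊢ p2
    [Ax] p2 ⊢ p2

Result: YES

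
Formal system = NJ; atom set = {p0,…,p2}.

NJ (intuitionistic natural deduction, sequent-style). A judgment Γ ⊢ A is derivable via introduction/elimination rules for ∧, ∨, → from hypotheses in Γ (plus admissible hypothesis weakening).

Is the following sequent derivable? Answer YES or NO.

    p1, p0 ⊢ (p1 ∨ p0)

Proof tree:
[∨I₁] p1, p0 ⊢ (p1 ∨ p0)
  [Wk] p1, p0 ⊢ p1
    [Ax] p1 ⊢ p1

Result: YES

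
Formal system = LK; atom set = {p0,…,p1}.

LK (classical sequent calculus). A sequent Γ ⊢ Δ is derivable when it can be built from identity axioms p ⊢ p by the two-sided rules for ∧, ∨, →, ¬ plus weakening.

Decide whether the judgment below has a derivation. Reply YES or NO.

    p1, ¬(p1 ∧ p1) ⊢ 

Derivation trace:
[¬L] p1, ¬(p1 ∧ p1) ⊢ 
  [∧R] p1 ⊢ (p1 ∧ p1)
    [Ax] p1 ⊢ p1
    [Ax] p1 ⊢ p1

Result: YES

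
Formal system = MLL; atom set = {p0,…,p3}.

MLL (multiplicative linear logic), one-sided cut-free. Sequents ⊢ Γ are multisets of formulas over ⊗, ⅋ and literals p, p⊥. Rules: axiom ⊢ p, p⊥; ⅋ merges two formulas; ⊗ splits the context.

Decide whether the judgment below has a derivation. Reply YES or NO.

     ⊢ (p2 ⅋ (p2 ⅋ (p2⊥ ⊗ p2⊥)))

Derivation (root first):
[⅋]  ⊢ (p2 ⅋ (p2 ⅋ (p2⊥ ⊗ p2⊥)))
  [⅋]  ⊢ p2, (p2 ⅋ (p2⊥ ⊗ p2⊥))
    [⊗]  ⊢ p2, p2, (p2⊥ ⊗ p2⊥)
      [Ax]  ⊢ p2, p2⊥
      [Ax]  ⊢ p2, p2⊥

Result: YES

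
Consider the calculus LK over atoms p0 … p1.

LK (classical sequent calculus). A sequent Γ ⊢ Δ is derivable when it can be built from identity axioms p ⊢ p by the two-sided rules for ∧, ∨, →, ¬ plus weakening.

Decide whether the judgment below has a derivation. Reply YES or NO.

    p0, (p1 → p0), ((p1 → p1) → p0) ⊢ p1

Enumerate valuations to refute Γ ⊢ Δ:
  v=00: Γ:[p0=F, (p1 → p0)=T, ((p1 → p1) → p0)=F] Δ:[p1=F] refutes=False
  v=01: Γ:[p0=F, (p1 → p0)=F, ((p1 → p1) → p0)=F] Δ:[p1=T] refutes=False
  v=10: Γ:[p0=T, (p1 → p0)=T, ((p1 → p1) → p0)=T] Δ:[p1=F] refutes=True  ← countermodel

Result: NO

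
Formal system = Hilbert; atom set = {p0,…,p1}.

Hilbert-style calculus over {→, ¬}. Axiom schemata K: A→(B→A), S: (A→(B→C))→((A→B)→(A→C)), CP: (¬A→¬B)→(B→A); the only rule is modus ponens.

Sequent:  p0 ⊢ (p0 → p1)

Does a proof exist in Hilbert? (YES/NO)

Search for a countermodel by truth-table:
  v=00: Γ:[p0=F] Δ:[(p0 → p1)=T] refutes=False
  v=01: Γ:[p0=F] Δ:[(p0 → p1)=T] refutes=False
  v=10: Γ:[p0=T] Δ:[(p0 → p1)=F] refutes=True  ← countermodel

Result: NO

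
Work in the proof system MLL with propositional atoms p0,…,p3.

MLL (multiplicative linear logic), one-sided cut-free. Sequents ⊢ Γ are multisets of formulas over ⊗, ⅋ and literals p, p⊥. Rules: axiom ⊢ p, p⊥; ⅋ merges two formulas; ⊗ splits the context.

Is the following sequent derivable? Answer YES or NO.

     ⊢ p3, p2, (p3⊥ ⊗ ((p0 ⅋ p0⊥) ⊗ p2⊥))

Derivation trace:
[⊗]  ⊢ p3, p2, (p3⊥ ⊗ ((p0 ⅋ p0⊥) ⊗ p2⊥))
  [Ax]  ⊢ p3, p3⊥
  [⊗]  ⊢ p2, ((p0 ⅋ p0⊥) ⊗ p2⊥)
    [⅋]  ⊢ (p0 ⅋ p0⊥)
      [Ax]  ⊢ p0, p0⊥
    [Ax]  ⊢ p2, p2⊥

Result: YES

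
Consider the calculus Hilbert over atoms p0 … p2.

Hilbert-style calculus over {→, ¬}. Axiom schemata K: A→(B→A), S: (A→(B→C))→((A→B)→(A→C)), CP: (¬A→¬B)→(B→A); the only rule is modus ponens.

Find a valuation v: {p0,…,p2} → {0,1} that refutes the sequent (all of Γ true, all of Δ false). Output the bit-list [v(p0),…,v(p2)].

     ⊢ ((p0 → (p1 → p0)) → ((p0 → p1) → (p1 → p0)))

Enumerate valuations to refute Γ ⊢ Δ:
  v=000: Γ:[] Δ:[((p0 → (p1 → p0)) → ((p0 → p1) → (p1 → p0)))=T] refutes=False
  v=001: Γ:[] Δ:[((p0 → (p1 → p0)) → ((p0 → p1) → (p1 → p0)))=T] refutes=False
  v=010: Γ:[] Δ:[((p0 → (p1 → p0)) → ((p0 → p1) → (p1 → p0)))=F] refutes=True  ← countermodel

Result: [0, 1, 0]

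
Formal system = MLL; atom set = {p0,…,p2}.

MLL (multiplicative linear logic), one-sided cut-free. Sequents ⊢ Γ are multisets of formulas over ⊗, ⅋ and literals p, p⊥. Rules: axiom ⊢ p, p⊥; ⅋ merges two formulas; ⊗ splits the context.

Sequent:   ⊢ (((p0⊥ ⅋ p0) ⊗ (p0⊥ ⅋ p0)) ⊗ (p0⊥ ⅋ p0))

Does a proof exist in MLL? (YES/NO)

Derivation trace:
[⊗]  ⊢ (((p0⊥ ⅋ p0) ⊗ (p0⊥ ⅋ p0)) ⊗ (p0⊥ ⅋ p0))
  [⊗]  ⊢ ((p0⊥ ⅋ p0) ⊗ (p0⊥ ⅋ p0))
    [⅋]  ⊢ (p0⊥ ⅋ p0)
      [Ax]  ⊢ p0, p0⊥
    [⅋]  ⊢ (p0⊥ ⅋ p0)
      [Ax]  ⊢ p0, p0⊥
  [⅋]  ⊢ (p0⊥ ⅋ p0)
    [Ax]  ⊢ p0, p0⊥

Result: YES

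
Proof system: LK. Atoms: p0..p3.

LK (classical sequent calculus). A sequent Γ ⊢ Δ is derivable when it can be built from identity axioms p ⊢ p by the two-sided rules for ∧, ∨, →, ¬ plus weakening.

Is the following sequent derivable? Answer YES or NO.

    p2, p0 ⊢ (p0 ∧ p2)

Proof tree:
[∧R] p2, p0 ⊢ (p0 ∧ p2)
  [WL] p0, p0 ⊢ p0
    [Ax] p0 ⊢ p0
  [Ax] p2 ⊢ p2

Result: YES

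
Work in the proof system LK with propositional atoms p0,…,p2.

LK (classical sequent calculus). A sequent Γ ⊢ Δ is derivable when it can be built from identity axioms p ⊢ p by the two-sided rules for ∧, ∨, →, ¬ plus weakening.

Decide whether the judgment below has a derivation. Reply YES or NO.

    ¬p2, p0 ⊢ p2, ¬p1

Truth-table refutation:
  v=000: Γ:[¬p2=T, p0=F] Δ:[p2=F, ¬p1=T] refutes=False
  v=001: Γ:[¬p2=F, p0=F] Δ:[p2=T, ¬p1=T] refutes=False
  v=010: Γ:[¬p2=T, p0=F] Δ:[p2=F, ¬p1=F] refutes=False
  v=011: Γ:[¬p2=F, p0=F] Δ:[p2=T, ¬p1=F] refutes=False
  v=100: Γ:[¬p2=T, p0=T] Δ:[p2=F, ¬p1=T] refutes=False
  v=101: Γ:[¬p2=F, p0=T] Δ:[p2=T, ¬p1=T] refutes=False
  v=110: Γ:[¬p2=T, p0=T] Δ:[p2=F, ¬p1=F] refutes=True  ← countermodel

Result: NO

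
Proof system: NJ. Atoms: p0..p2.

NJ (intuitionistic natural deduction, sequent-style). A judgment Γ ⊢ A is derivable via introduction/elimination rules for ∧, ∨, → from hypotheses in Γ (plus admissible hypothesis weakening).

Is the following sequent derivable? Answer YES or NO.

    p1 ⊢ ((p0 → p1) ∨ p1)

Derivation trace:
[∨I₁] p1 ⊢ ((p0 → p1) ∨ p1)
  [→I] p1 ⊢ (p0 → p1)
    [Wk] p1, p0 ⊢ p1
      [Ax] p1 ⊢ p1

Result: YES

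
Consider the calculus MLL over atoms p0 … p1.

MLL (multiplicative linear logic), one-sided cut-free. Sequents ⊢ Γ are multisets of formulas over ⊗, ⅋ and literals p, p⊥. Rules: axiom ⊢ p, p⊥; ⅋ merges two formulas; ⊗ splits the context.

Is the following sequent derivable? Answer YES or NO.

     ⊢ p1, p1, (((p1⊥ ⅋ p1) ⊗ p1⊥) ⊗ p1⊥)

Derivation (root first):
[⊗]  ⊢ p1, p1, (((p1⊥ ⅋ p1) ⊗ p1⊥) ⊗ p1⊥)
  [⊗]  ⊢ p1, ((p1⊥ ⅋ p1) ⊗ p1⊥)
    [⅋]  ⊢ (p1⊥ ⅋ p1)
      [Ax]  ⊢ p1, p1⊥
    [Ax]  ⊢ p1, p1⊥
  [Ax]  ⊢ p1, p1⊥

Result: YES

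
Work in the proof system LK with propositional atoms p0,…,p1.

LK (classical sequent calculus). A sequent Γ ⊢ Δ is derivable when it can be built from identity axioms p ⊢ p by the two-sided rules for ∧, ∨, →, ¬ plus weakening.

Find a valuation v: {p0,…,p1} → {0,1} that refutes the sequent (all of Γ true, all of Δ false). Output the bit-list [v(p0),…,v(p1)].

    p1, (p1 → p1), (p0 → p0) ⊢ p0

Truth-table refutation:
  v=00: Γ:[p1=F, (p1 → p1)=T, (p0 → p0)=T] Δ:[p0=F] refutes=False
  v=01: Γ:[p1=T, (p1 → p1)=T, (p0 → p0)=T] Δ:[p0=F] refutes=True  ← countermodel

Result: [0, 1]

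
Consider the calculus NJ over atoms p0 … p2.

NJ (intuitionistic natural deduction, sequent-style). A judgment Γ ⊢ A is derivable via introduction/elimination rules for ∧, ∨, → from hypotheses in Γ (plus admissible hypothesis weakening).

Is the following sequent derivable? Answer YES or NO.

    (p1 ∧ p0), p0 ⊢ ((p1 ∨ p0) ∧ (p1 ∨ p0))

Derivation trace:
[∧I] (p1 ∧ p0), p0 ⊢ ((p1 ∨ p0) ∧ (p1 ∨ p0))
  [Wk] p0, (p1 ∧ p0) ⊢ (p1 ∨ p0)
    [∨I₂] p0 ⊢ (p1 ∨ p0)
      [Ax] p0 ⊢ p0
  [Wk] p0, (p1 ∧ p0) ⊢ (p1 ∨ p0)
    [∨I₂] p0 ⊢ (p1 ∨ p0)
      [Ax] p0 ⊢ p0

Result: YES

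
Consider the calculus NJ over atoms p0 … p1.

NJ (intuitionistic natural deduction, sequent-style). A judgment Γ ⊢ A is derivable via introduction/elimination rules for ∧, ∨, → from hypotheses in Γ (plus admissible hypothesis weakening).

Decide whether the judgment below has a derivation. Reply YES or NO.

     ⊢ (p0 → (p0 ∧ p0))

Proof tree:
[→I]  ⊢ (p0 → (p0 ∧ p0))
  [∧I] p0 ⊢ (p0 ∧ p0)
    [Ax] p0 ⊢ p0
    [Ax] p0 ⊢ p0

Result: YES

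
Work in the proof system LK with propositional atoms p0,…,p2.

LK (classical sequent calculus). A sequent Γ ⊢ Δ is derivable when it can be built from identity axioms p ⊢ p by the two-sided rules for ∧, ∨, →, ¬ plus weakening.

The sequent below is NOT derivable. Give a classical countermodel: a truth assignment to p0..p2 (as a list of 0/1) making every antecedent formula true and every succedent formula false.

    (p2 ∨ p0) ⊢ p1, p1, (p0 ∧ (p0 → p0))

Truth-table refutation:
  v=000: Γ:[(p2 ∨ p0)=F] Δ:[p1=F, p1=F, (p0 ∧ (p0 → p0))=F] refutes=False
  v=001: Γ:[(p2 ∨ p0)=T] Δ:[p1=F, p1=F, (p0 ∧ (p0 → p0))=F] refutes=True  ← countermodel

Result: [0, 0, 1]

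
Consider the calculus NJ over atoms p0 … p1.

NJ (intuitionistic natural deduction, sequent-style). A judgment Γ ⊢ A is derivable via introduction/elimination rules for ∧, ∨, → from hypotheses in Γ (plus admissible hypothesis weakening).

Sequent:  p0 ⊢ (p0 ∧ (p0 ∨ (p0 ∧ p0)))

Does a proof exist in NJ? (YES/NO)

Derivation trace:
[∧I] p0 ⊢ (p0 ∧ (p0 ∨ (p0 ∧ p0)))
  [Ax] p0 ⊢ p0
  [∨I₂] p0 ⊢ (p0 ∨ (p0 ∧ p0))
    [∧I] p0 ⊢ (p0 ∧ p0)
      [Ax] p0 ⊢ p0
      [Ax] p0 ⊢ p0

Result: YES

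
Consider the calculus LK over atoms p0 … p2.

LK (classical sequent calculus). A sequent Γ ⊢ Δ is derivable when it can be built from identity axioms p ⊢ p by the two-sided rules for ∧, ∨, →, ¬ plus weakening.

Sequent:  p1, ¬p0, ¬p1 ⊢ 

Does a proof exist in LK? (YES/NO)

Proof tree:
[¬L] p1, ¬p0, ¬p1 ⊢ 
  [¬L] p1, ¬p0 ⊢ p1
    [WR] p1 ⊢ p1, p0
      [Ax] p1 ⊢ p1

Result: YES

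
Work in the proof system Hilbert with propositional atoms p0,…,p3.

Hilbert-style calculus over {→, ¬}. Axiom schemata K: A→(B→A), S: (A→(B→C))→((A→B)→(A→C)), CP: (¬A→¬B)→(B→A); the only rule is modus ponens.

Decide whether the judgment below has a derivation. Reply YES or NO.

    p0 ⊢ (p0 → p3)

Enumerate valuations to refute Γ ⊢ Δ:
  v=0000: Γ:[p0=F] Δ:[(p0 → p3)=T] refutes=False
  v=0001: Γ:[p0=F] Δ:[(p0 → p3)=T] refutes=False
  v=0010: Γ:[p0=F] Δ:[(p0 → p3)=T] refutes=False
  v=0011: Γ:[p0=F] Δ:[(p0 → p3)=T] refutes=False
  v=0100: Γ:[p0=F] Δ:[(p0 → p3)=T] refutes=False
  v=0101: Γ:[p0=F] Δ:[(p0 → p3)=T] refutes=False
  v=0110: Γ:[p0=F] Δ:[(p0 → p3)=T] refutes=False
  v=0111: Γ:[p0=F] Δ:[(p0 → p3)=T] refutes=False
  v=1000: Γ:[p0=T] Δ:[(p0 → p3)=F] refutes=True  ← countermodel

Result: NO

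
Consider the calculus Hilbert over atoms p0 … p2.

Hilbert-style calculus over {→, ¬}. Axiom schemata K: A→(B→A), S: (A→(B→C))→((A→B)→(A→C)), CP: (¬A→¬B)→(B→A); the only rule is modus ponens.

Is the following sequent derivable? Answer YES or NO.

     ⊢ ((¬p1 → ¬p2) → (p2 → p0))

Truth-table refutation:
  v=000: Γ:[] Δ:[((¬p1 → ¬p2) → (p2 → p0))=T] refutes=False
  v=001: Γ:[] Δ:[((¬p1 → ¬p2) → (p2 → p0))=T] refutes=False
  v=010: Γ:[] Δ:[((¬p1 → ¬p2) → (p2 → p0))=T] refutes=False
  v=011: Γ:[] Δ:[((¬p1 → ¬p2) → (p2 → p0))=F] refutes=True  ← countermodel

Result: NO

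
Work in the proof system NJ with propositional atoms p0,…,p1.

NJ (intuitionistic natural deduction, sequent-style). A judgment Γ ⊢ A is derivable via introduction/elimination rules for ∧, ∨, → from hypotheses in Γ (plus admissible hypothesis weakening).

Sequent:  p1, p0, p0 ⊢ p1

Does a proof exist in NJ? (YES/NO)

Derivation (root first):
[Wk] p1, p0, p0 ⊢ p1
  [Wk] p1, p0 ⊢ p1
    [Ax] p1 ⊢ p1

Result: YES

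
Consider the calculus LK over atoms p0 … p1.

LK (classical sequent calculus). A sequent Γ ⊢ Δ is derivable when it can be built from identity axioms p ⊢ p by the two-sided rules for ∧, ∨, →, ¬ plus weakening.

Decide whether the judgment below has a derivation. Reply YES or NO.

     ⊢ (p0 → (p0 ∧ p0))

Proof tree:
[→R]  ⊢ (p0 → (p0 ∧ p0))
  [∧R] p0 ⊢ (p0 ∧ p0)
    [Ax] p0 ⊢ p0
    [Ax] p0 ⊢ p0

Result: YES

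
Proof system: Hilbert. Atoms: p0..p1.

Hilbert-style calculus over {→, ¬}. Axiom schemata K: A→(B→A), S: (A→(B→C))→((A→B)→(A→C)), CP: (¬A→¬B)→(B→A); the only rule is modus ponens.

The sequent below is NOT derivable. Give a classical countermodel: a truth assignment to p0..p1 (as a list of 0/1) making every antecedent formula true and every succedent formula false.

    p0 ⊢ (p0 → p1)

Enumerate valuations to refute Γ ⊢ Δ:
  v=00: Γ:[p0=F] Δ:[(p0 → p1)=T] refutes=False
  v=01: Γ:[p0=F] Δ:[(p0 → p1)=T] refutes=False
  v=10: Γ:[p0=T] Δ:[(p0 → p1)=F] refutes=True  ← countermodel

Result: [1, 0]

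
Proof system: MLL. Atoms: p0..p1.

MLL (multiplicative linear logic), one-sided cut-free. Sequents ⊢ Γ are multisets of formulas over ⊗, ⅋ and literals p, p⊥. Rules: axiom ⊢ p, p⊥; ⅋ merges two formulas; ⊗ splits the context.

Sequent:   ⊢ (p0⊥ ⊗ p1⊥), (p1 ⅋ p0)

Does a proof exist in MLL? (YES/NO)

Derivation trace:
[⅋]  ⊢ (p0⊥ ⊗ p1⊥), (p1 ⅋ p0)
  [⊗]  ⊢ p0, p1, (p0⊥ ⊗ p1⊥)
    [Ax]  ⊢ p0, p0⊥
    [Ax]  ⊢ p1, p1⊥

Result: YES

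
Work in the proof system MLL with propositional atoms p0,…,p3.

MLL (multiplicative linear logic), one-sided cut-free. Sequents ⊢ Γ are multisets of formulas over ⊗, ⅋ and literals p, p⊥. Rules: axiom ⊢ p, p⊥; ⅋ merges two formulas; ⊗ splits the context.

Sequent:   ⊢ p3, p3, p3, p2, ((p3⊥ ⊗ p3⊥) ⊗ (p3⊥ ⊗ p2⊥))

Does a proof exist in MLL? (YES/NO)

Proof tree:
[⊗]  ⊢ p3, p3, p3, p2, ((p3⊥ ⊗ p3⊥) ⊗ (p3⊥ ⊗ p2⊥))
  [⊗]  ⊢ p3, p3, (p3⊥ ⊗ p3⊥)
    [Ax]  ⊢ p3, p3⊥
    [Ax]  ⊢ p3, p3⊥
  [⊗]  ⊢ p3, p2, (p3⊥ ⊗ p2⊥)
    [Ax]  ⊢ p3, p3⊥
    [Ax]  ⊢ p2, p2⊥

Result: YES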